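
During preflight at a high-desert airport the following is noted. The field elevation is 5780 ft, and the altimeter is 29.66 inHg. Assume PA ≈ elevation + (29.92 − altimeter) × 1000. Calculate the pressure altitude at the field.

6040 ft

Pressure correction = (29.92 − 29.66) × 1000 = +260 ft.
Pressure altitude = 5780 + (+260) = 6040 ft.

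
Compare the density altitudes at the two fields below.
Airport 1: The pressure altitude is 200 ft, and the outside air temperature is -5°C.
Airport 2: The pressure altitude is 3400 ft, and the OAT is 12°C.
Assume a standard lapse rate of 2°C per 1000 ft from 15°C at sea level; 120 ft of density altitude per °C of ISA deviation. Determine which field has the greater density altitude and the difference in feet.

Airport 2 by 6008 ft

Airport 1: ISA temp = 14.6°C, deviation -19.6°C, DA = 200 + 120 × (-19.6) = -2152 ft.
Airport 2: ISA temp = 8.2°C, deviation +3.8°C, DA = 3400 + 120 × 3.8 = 3856 ft.
Airport 2 is higher by 3856 − (-2152) = 6008 ft.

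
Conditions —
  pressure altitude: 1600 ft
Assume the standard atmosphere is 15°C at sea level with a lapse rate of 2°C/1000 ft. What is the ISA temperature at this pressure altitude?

11.8°C

ISA temperature = 15 − 2 × (1600/1000) = 15 − 3.2 = 11.8°C.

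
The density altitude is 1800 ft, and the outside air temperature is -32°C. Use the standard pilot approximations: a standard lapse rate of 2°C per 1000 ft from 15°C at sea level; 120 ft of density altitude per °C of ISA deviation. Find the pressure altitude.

6000 ft

DA = PA + 120 × (OAT − (15 − 2·PA/1000)) = PA + 120·OAT − 1800 + 0.24·PA = 1.24·PA + 120·OAT − 1800.
So 1.24·PA = 1800 − 120 × (-32) + 1800 = 7440.
PA = 7440 / 1.24 = 6000 ft.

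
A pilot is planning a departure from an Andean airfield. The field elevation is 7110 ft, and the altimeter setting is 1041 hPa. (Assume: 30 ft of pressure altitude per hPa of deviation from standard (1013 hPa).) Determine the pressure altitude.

Pressure correction = (1013 − 1041) × 30 = -840 ft.
Pressure altitude = 7110 + (-840) = 6270 ft.

6270 ft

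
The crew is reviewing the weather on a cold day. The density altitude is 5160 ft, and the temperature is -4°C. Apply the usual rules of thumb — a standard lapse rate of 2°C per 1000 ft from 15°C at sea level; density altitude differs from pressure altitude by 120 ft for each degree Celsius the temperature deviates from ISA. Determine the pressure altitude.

6000 ft

DA = PA + 120 × (OAT − (15 − 2·PA/1000)) = PA + 120·OAT − 1800 + 0.24·PA = 1.24·PA + 120·OAT − 1800.
So 1.24·PA = 5160 − 120 × (-4) + 1800 = 7440.
PA = 7440 / 1.24 = 6000 ft.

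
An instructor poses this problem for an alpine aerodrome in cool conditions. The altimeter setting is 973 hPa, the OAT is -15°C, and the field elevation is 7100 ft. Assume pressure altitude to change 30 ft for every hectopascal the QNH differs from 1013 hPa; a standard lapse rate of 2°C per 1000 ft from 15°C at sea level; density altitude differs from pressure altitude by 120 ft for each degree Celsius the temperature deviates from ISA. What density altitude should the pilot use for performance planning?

Pressure altitude = 7100 + (1013 − 973) × 30 = 7100 + (+1200) = 8300 ft.
ISA temperature at 8300 ft = 15 − 2 × (8300/1000) = -1.6°C.
ISA deviation = -15 − (-1.6) = -13.4°C.
Density altitude = 8300 + 120 × (-13.4) = 6692 ft.

6692 ft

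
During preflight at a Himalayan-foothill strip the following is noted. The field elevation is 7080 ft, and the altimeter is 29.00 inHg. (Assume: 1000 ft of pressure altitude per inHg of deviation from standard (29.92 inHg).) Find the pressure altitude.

8000 ft

Pressure correction = (29.92 − 29.00) × 1000 = +920 ft.
Pressure altitude = 7080 + (+920) = 8000 ft.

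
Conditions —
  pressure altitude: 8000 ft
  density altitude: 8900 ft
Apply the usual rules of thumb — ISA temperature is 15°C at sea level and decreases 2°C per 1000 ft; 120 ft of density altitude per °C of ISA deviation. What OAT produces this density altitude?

6.5°C

Density altitude − pressure altitude = 8900 − 8000 = +900 ft.
At 120 ft/°C that is an ISA deviation of 900/120 = +7.5°C.
ISA temperature at 8000 ft = 15 − 2 × (8000/1000) = -1°C.
OAT = ISA + deviation = -1 + (+7.5) = 6.5°C.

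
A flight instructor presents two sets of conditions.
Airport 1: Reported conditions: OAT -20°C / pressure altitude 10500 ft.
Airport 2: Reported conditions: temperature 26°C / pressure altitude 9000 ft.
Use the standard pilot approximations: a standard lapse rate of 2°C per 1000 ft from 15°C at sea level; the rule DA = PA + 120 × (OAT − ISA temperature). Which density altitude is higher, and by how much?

Airport 2 by 3660 ft

Airport 1: ISA temp = -6°C, deviation -14°C, DA = 10500 + 120 × (-14) = 8820 ft.
Airport 2: ISA temp = -3°C, deviation +29°C, DA = 9000 + 120 × 29 = 12480 ft.
Airport 2 is higher by 12480 − 8820 = 3660 ft.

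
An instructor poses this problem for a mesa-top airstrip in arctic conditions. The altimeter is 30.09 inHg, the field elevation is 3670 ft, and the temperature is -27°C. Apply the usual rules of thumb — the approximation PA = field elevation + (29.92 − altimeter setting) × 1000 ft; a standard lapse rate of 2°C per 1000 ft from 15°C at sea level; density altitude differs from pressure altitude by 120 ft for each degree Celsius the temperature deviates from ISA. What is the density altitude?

-700 ft

Pressure altitude = 3670 + (29.92 − 30.09) × 1000 = 3670 + (-170) = 3500 ft.
ISA temperature at 3500 ft = 15 − 2 × (3500/1000) = 8°C.
ISA deviation = -27 − 8 = -35°C.
Density altitude = 3500 + 120 × (-35) = -700 ft.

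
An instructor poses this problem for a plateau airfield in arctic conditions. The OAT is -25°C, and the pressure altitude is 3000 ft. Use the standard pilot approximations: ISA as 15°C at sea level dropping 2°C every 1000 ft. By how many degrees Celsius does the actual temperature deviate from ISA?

ISA-34°C

ISA temperature at 3000 ft = 15 − 2 × (3000/1000) = 9°C.
Deviation = OAT − ISA = -25 − 9 = -34°C.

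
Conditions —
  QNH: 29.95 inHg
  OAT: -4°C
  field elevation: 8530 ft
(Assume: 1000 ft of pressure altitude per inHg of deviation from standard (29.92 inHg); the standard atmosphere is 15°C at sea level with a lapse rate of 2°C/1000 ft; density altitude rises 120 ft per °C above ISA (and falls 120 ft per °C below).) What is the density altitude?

Pressure altitude = 8530 + (29.92 − 29.95) × 1000 = 8530 + (-30) = 8500 ft.
ISA temperature at 8500 ft = 15 − 2 × (8500/1000) = -2°C.
ISA deviation = -4 − (-2) = -2°C.
Density altitude = 8500 + 120 × (-2) = 8260 ft.

8260 ft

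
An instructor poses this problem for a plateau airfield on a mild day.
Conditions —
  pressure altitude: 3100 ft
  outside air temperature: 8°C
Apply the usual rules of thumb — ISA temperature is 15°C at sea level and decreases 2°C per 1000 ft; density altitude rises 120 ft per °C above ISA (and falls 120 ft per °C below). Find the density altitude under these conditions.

ISA temperature at 3100 ft = 15 − 2 × (3100/1000) = 8.8°C.
ISA deviation = 8 − 8.8 = -0.8°C.
Density altitude = 3100 + 120 × (-0.8) = 3100 + (-96) = 3004 ft.

3004 ft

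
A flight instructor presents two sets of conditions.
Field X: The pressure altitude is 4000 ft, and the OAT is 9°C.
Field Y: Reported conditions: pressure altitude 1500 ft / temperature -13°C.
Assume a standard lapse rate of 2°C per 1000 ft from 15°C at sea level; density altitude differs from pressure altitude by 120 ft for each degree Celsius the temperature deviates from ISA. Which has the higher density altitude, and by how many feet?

Field X by 5740 ft

Field X: ISA temp = 7°C, deviation +2°C, DA = 4000 + 120 × 2 = 4240 ft.
Field Y: ISA temp = 12°C, deviation -25°C, DA = 1500 + 120 × (-25) = -1500 ft.
Field X is higher by 4240 − (-1500) = 5740 ft.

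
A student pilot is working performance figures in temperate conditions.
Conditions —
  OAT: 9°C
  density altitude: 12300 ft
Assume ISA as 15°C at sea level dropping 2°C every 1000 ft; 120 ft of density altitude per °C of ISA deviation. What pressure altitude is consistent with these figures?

DA = PA + 120 × (OAT − (15 − 2·PA/1000)) = PA + 120·OAT − 1800 + 0.24·PA = 1.24·PA + 120·OAT − 1800.
So 1.24·PA = 12300 − 120 × 9 + 1800 = 13020.
PA = 13020 / 1.24 = 10500 ft.

10500 ft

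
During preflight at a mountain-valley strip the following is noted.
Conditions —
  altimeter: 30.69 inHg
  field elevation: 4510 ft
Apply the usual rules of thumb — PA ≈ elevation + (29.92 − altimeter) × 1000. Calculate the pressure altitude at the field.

Pressure correction = (29.92 − 30.69) × 1000 = -770 ft.
Pressure altitude = 4510 + (-770) = 3740 ft.

3740 ft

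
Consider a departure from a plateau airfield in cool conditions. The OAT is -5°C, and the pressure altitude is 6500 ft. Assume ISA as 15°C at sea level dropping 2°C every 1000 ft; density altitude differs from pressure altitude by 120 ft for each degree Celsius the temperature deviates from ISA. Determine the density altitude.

5660 ft

ISA temperature at 6500 ft = 15 − 2 × (6500/1000) = 2°C.
ISA deviation = -5 − 2 = -7°C.
Density altitude = 6500 + 120 × (-7) = 6500 + (-840) = 5660 ft.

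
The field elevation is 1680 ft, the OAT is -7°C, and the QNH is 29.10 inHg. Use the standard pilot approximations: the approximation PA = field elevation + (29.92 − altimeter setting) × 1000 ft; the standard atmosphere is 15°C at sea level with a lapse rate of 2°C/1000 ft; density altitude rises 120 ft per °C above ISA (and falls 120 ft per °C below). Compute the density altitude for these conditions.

Pressure altitude = 1680 + (29.92 − 29.10) × 1000 = 1680 + (+820) = 2500 ft.
ISA temperature at 2500 ft = 15 − 2 × (2500/1000) = 10°C.
ISA deviation = -7 − 10 = -17°C.
Density altitude = 2500 + 120 × (-17) = 460 ft.

460 ft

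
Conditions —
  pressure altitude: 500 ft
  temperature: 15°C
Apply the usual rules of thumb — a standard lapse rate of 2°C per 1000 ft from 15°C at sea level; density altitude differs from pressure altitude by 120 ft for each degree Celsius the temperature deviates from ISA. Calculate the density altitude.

620 ft

ISA temperature at 500 ft = 15 − 2 × (500/1000) = 14°C.
ISA deviation = 15 − 14 = +1°C.
Density altitude = 500 + 120 × (1) = 500 + (+120) = 620 ft.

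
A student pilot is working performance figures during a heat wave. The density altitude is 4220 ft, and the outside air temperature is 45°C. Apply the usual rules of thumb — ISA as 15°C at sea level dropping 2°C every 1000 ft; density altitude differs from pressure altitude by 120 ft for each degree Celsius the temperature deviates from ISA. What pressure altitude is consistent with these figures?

500 ft

DA = PA + 120 × (OAT − (15 − 2·PA/1000)) = PA + 120·OAT − 1800 + 0.24·PA = 1.24·PA + 120·OAT − 1800.
So 1.24·PA = 4220 − 120 × 45 + 1800 = 620.
PA = 620 / 1.24 = 500 ft.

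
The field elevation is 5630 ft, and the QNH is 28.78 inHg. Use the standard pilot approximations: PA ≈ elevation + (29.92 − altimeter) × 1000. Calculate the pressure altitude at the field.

Pressure correction = (29.92 − 28.78) × 1000 = +1140 ft.
Pressure altitude = 5630 + (+1140) = 6770 ft.

6770 ft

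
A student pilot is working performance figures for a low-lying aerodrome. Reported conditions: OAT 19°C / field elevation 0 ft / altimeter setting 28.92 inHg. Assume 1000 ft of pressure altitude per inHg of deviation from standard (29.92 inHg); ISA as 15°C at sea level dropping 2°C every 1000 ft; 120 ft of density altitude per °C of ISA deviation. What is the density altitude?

1720 ft

Pressure altitude = 0 + (29.92 − 28.92) × 1000 = 0 + (+1000) = 1000 ft.
ISA temperature at 1000 ft = 15 − 2 × (1000/1000) = 13°C.
ISA deviation = 19 − 13 = +6°C.
Density altitude = 1000 + 120 × (6) = 1720 ft.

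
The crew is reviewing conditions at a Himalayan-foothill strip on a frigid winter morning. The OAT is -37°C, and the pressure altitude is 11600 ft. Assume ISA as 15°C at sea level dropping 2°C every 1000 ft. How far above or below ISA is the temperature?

ISA temperature at 11600 ft = 15 − 2 × (11600/1000) = -8.2°C.
Deviation = OAT − ISA = -37 − (-8.2) = -28.8°C.

ISA-28.8°C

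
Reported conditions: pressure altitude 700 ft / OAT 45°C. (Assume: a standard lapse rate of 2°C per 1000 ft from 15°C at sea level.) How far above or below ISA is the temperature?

ISA+31.4°C

ISA temperature at 700 ft = 15 − 2 × (700/1000) = 13.6°C.
Deviation = OAT − ISA = 45 − 13.6 = +31.4°C.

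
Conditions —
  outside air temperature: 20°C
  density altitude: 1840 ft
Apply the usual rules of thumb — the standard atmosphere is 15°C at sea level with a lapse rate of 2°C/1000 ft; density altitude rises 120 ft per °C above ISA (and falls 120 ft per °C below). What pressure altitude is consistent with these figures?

1000 ft

DA = PA + 120 × (OAT − (15 − 2·PA/1000)) = PA + 120·OAT − 1800 + 0.24·PA = 1.24·PA + 120·OAT − 1800.
So 1.24·PA = 1840 − 120 × 20 + 1800 = 1240.
PA = 1240 / 1.24 = 1000 ft.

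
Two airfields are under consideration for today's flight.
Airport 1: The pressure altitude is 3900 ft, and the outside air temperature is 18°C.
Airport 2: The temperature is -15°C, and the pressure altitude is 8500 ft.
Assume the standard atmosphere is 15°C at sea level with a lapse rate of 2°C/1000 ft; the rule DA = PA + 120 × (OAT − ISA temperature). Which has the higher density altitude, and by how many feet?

Airport 2 by 1744 ft

Airport 1: ISA temp = 7.2°C, deviation +10.8°C, DA = 3900 + 120 × 10.8 = 5196 ft.
Airport 2: ISA temp = -2°C, deviation -13°C, DA = 8500 + 120 × (-13) = 6940 ft.
Airport 2 is higher by 6940 − 5196 = 1744 ft.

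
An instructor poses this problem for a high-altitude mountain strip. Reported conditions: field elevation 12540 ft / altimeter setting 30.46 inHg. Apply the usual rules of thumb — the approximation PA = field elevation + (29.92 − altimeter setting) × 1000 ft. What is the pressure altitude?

12000 ft

Pressure correction = (29.92 − 30.46) × 1000 = -540 ft.
Pressure altitude = 12540 + (-540) = 12000 ft.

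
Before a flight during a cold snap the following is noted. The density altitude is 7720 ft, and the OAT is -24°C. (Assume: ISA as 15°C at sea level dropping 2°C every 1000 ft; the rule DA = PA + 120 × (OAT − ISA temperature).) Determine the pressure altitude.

DA = PA + 120 × (OAT − (15 − 2·PA/1000)) = PA + 120·OAT − 1800 + 0.24·PA = 1.24·PA + 120·OAT − 1800.
So 1.24·PA = 7720 − 120 × (-24) + 1800 = 12400.
PA = 12400 / 1.24 = 10000 ft.

10000 ft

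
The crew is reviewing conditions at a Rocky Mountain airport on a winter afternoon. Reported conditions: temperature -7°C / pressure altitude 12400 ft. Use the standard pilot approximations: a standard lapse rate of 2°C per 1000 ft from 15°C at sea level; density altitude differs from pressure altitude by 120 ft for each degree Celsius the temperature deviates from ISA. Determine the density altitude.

12736 ft

ISA temperature at 12400 ft = 15 − 2 × (12400/1000) = -9.8°C.
ISA deviation = -7 − (-9.8) = +2.8°C.
Density altitude = 12400 + 120 × (2.8) = 12400 + (+336) = 12736 ft.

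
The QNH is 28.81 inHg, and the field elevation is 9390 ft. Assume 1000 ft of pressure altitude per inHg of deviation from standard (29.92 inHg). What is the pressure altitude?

10500 ft

Pressure correction = (29.92 − 28.81) × 1000 = +1110 ft.
Pressure altitude = 9390 + (+1110) = 10500 ft.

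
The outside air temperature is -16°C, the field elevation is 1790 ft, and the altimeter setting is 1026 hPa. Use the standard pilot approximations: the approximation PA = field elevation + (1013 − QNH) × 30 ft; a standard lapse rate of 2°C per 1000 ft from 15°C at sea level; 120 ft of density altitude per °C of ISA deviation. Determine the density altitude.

-1984 ft

Pressure altitude = 1790 + (1013 − 1026) × 30 = 1790 + (-390) = 1400 ft.
ISA temperature at 1400 ft = 15 − 2 × (1400/1000) = 12.2°C.
ISA deviation = -16 − 12.2 = -28.2°C.
Density altitude = 1400 + 120 × (-28.2) = -1984 ft.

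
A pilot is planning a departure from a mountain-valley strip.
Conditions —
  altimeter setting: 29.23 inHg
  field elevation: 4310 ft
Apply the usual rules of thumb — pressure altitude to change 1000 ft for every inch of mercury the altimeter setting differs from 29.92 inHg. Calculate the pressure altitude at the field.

Pressure correction = (29.92 − 29.23) × 1000 = +690 ft.
Pressure altitude = 4310 + (+690) = 5000 ft.

5000 ft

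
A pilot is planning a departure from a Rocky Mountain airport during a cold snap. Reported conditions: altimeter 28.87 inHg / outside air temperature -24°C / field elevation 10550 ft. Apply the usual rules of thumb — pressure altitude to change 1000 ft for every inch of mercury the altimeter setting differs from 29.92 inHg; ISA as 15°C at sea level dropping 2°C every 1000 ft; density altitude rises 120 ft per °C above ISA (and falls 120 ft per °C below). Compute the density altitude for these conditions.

9704 ft

Pressure altitude = 10550 + (29.92 − 28.87) × 1000 = 10550 + (+1050) = 11600 ft.
ISA temperature at 11600 ft = 15 − 2 × (11600/1000) = -8.2°C.
ISA deviation = -24 − (-8.2) = -15.8°C.
Density altitude = 11600 + 120 × (-15.8) = 9704 ft.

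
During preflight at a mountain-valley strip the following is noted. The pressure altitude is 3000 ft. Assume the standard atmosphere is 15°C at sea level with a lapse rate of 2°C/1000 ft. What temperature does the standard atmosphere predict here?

ISA temperature = 15 − 2 × (3000/1000) = 15 − 6 = 9°C.

9°C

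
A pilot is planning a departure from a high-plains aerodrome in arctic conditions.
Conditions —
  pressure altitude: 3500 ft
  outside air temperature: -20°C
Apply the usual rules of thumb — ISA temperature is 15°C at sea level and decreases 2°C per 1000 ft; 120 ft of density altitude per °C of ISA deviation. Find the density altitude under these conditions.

ISA temperature at 3500 ft = 15 − 2 × (3500/1000) = 8°C.
ISA deviation = -20 − 8 = -28°C.
Density altitude = 3500 + 120 × (-28) = 3500 + (-3360) = 140 ft.

140 ft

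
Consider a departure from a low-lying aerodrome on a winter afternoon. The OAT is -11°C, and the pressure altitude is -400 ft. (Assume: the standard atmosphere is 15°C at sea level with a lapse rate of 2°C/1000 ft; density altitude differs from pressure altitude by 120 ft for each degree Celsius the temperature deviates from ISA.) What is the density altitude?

-3616 ft

ISA temperature at -400 ft = 15 − 2 × (-400/1000) = 15.8°C.
ISA deviation = -11 − 15.8 = -26.8°C.
Density altitude = -400 + 120 × (-26.8) = -400 + (-3216) = -3616 ft.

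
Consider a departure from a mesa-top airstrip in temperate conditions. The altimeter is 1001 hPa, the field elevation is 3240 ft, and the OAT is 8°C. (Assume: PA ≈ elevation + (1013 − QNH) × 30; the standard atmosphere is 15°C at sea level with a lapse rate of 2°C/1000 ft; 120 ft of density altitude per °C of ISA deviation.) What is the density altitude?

3624 ft

Pressure altitude = 3240 + (1013 − 1001) × 30 = 3240 + (+360) = 3600 ft.
ISA temperature at 3600 ft = 15 − 2 × (3600/1000) = 7.8°C.
ISA deviation = 8 − 7.8 = +0.2°C.
Density altitude = 3600 + 120 × (0.2) = 3624 ft.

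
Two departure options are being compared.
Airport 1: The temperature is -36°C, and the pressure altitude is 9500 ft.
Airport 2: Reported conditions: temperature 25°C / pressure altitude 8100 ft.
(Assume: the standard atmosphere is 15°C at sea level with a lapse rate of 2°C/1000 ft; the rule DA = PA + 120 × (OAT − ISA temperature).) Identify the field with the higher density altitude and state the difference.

Airport 1: ISA temp = -4°C, deviation -32°C, DA = 9500 + 120 × (-32) = 5660 ft.
Airport 2: ISA temp = -1.2°C, deviation +26.2°C, DA = 8100 + 120 × 26.2 = 11244 ft.
Airport 2 is higher by 11244 − 5660 = 5584 ft.

Airport 2 by 5584 ft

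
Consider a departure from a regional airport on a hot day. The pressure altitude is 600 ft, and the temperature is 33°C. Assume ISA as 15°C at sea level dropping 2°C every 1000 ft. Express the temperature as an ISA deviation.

ISA+19.2°C

ISA temperature at 600 ft = 15 − 2 × (600/1000) = 13.8°C.
Deviation = OAT − ISA = 33 − 13.8 = +19.2°C.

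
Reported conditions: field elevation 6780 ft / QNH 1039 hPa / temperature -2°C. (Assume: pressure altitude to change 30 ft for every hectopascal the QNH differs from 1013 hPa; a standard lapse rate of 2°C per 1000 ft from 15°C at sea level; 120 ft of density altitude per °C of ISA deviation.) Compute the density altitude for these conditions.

Pressure altitude = 6780 + (1013 − 1039) × 30 = 6780 + (-780) = 6000 ft.
ISA temperature at 6000 ft = 15 − 2 × (6000/1000) = 3°C.
ISA deviation = -2 − 3 = -5°C.
Density altitude = 6000 + 120 × (-5) = 5400 ft.

5400 ft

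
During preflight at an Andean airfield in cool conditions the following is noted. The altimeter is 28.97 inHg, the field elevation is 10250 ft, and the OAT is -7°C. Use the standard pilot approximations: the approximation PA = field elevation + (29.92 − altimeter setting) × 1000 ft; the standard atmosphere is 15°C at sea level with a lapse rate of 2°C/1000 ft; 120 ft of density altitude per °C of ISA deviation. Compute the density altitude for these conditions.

Pressure altitude = 10250 + (29.92 − 28.97) × 1000 = 10250 + (+950) = 11200 ft.
ISA temperature at 11200 ft = 15 − 2 × (11200/1000) = -7.4°C.
ISA deviation = -7 − (-7.4) = +0.4°C.
Density altitude = 11200 + 120 × (0.4) = 11248 ft.

11248 ft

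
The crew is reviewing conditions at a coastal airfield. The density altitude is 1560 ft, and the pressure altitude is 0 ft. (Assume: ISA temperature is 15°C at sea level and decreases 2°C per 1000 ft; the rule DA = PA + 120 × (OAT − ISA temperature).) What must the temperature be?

28°C

Density altitude − pressure altitude = 1560 − 0 = +1560 ft.
At 120 ft/°C that is an ISA deviation of 1560/120 = +13°C.
ISA temperature at 0 ft = 15 − 2 × (0/1000) = 15°C.
OAT = ISA + deviation = 15 + (+13) = 28°C.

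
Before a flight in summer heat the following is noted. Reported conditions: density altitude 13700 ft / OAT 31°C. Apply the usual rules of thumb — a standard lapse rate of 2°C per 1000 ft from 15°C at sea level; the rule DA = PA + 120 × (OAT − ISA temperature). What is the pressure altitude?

9500 ft

DA = PA + 120 × (OAT − (15 − 2·PA/1000)) = PA + 120·OAT − 1800 + 0.24·PA = 1.24·PA + 120·OAT − 1800.
So 1.24·PA = 13700 − 120 × 31 + 1800 = 11780.
PA = 11780 / 1.24 = 9500 ft.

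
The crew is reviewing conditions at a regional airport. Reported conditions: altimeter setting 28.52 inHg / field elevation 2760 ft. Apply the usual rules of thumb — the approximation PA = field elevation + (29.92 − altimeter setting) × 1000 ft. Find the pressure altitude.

Pressure correction = (29.92 − 28.52) × 1000 = +1400 ft.
Pressure altitude = 2760 + (+1400) = 4160 ft.

4160 ft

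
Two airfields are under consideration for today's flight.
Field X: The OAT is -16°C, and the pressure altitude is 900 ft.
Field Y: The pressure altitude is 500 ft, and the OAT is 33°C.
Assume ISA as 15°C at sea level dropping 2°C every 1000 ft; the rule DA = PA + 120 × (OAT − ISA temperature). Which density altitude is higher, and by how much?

Field X: ISA temp = 13.2°C, deviation -29.2°C, DA = 900 + 120 × (-29.2) = -2604 ft.
Field Y: ISA temp = 14°C, deviation +19°C, DA = 500 + 120 × 19 = 2780 ft.
Field Y is higher by 2780 − (-2604) = 5384 ft.

Field Y by 5384 ft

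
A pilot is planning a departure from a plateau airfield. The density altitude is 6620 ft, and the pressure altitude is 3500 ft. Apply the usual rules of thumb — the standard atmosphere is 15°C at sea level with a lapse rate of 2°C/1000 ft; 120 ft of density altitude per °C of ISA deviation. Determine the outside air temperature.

Density altitude − pressure altitude = 6620 − 3500 = +3120 ft.
At 120 ft/°C that is an ISA deviation of 3120/120 = +26°C.
ISA temperature at 3500 ft = 15 − 2 × (3500/1000) = 8°C.
OAT = ISA + deviation = 8 + (+26) = 34°C.

34°C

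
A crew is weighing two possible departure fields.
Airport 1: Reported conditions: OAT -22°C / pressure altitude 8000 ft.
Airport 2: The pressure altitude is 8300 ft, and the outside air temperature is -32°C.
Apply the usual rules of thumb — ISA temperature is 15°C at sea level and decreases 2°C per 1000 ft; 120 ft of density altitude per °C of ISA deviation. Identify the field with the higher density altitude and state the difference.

Airport 1 by 828 ft

Airport 1: ISA temp = -1°C, deviation -21°C, DA = 8000 + 120 × (-21) = 5480 ft.
Airport 2: ISA temp = -1.6°C, deviation -30.4°C, DA = 8300 + 120 × (-30.4) = 4652 ft.
Airport 1 is higher by 5480 − 4652 = 828 ft.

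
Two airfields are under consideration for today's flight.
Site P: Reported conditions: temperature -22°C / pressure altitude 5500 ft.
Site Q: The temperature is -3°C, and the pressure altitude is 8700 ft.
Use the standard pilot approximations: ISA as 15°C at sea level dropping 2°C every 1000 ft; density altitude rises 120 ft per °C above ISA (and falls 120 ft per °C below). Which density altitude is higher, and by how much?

Site Q by 6248 ft

Site P: ISA temp = 4°C, deviation -26°C, DA = 5500 + 120 × (-26) = 2380 ft.
Site Q: ISA temp = -2.4°C, deviation -0.6°C, DA = 8700 + 120 × (-0.6) = 8628 ft.
Site Q is higher by 8628 − 2380 = 6248 ft.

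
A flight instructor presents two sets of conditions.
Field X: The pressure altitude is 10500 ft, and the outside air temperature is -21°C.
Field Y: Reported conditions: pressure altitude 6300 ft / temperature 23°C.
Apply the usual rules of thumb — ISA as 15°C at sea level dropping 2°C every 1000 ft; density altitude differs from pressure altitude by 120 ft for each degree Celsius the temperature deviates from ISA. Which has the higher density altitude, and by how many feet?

Field Y by 72 ft

Field X: ISA temp = -6°C, deviation -15°C, DA = 10500 + 120 × (-15) = 8700 ft.
Field Y: ISA temp = 2.4°C, deviation +20.6°C, DA = 6300 + 120 × 20.6 = 8772 ft.
Field Y is higher by 8772 − 8700 = 72 ft.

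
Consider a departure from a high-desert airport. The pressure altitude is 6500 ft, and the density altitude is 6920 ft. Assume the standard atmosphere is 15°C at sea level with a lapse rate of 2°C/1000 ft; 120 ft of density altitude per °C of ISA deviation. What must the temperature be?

Density altitude − pressure altitude = 6920 − 6500 = +420 ft.
At 120 ft/°C that is an ISA deviation of 420/120 = +3.5°C.
ISA temperature at 6500 ft = 15 − 2 × (6500/1000) = 2°C.
OAT = ISA + deviation = 2 + (+3.5) = 5.5°C.

5.5°C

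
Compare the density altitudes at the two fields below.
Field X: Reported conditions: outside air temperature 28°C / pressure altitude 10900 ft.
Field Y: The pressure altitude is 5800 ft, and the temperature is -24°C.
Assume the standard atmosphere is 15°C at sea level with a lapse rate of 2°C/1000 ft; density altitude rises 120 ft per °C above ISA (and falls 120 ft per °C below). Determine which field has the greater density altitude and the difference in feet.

Field X by 12564 ft

Field X: ISA temp = -6.8°C, deviation +34.8°C, DA = 10900 + 120 × 34.8 = 15076 ft.
Field Y: ISA temp = 3.4°C, deviation -27.4°C, DA = 5800 + 120 × (-27.4) = 2512 ft.
Field X is higher by 15076 − 2512 = 12564 ft.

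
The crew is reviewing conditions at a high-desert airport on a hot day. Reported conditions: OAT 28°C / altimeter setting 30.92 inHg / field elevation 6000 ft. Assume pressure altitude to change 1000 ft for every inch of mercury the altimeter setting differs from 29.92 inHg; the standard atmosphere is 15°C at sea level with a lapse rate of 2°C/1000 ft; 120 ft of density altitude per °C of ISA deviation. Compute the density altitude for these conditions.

7760 ft

Pressure altitude = 6000 + (29.92 − 30.92) × 1000 = 6000 + (-1000) = 5000 ft.
ISA temperature at 5000 ft = 15 − 2 × (5000/1000) = 5°C.
ISA deviation = 28 − 5 = +23°C.
Density altitude = 5000 + 120 × (23) = 7760 ft.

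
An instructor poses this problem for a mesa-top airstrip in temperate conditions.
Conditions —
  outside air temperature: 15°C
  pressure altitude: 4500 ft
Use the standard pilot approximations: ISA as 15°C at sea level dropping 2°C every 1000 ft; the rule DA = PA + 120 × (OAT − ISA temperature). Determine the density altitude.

5580 ft

ISA temperature at 4500 ft = 15 − 2 × (4500/1000) = 6°C.
ISA deviation = 15 − 6 = +9°C.
Density altitude = 4500 + 120 × (9) = 4500 + (+1080) = 5580 ft.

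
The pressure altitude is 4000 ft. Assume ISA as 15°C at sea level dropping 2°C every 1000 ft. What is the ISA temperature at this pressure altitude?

ISA temperature = 15 − 2 × (4000/1000) = 15 − 8 = 7°C.

7°C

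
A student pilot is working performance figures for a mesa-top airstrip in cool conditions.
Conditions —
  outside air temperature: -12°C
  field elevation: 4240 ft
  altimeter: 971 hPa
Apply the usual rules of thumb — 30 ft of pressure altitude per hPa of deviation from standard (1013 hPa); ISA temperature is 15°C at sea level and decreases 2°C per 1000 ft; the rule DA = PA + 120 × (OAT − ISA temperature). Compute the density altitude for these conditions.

Pressure altitude = 4240 + (1013 − 971) × 30 = 4240 + (+1260) = 5500 ft.
ISA temperature at 5500 ft = 15 − 2 × (5500/1000) = 4°C.
ISA deviation = -12 − 4 = -16°C.
Density altitude = 5500 + 120 × (-16) = 3580 ft.

3580 ft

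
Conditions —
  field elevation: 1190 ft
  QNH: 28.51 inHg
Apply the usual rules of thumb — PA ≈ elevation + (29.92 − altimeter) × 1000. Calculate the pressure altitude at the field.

2600 ft

Pressure correction = (29.92 − 28.51) × 1000 = +1410 ft.
Pressure altitude = 1190 + (+1410) = 2600 ft.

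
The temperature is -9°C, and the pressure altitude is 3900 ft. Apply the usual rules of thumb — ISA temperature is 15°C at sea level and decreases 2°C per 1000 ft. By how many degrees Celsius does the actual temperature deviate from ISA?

ISA-16.2°C

ISA temperature at 3900 ft = 15 − 2 × (3900/1000) = 7.2°C.
Deviation = OAT − ISA = -9 − 7.2 = -16.2°C.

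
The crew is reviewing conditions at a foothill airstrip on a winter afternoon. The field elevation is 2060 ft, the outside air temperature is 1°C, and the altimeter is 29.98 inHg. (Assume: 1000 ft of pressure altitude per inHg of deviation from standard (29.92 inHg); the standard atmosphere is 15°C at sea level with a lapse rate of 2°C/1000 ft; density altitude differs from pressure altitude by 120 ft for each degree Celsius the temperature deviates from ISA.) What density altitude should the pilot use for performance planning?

Pressure altitude = 2060 + (29.92 − 29.98) × 1000 = 2060 + (-60) = 2000 ft.
ISA temperature at 2000 ft = 15 − 2 × (2000/1000) = 11°C.
ISA deviation = 1 − 11 = -10°C.
Density altitude = 2000 + 120 × (-10) = 800 ft.

800 ft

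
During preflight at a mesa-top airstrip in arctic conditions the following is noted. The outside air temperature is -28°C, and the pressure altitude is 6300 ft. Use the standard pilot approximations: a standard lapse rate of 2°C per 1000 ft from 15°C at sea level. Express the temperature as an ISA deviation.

ISA-30.4°C

ISA temperature at 6300 ft = 15 − 2 × (6300/1000) = 2.4°C.
Deviation = OAT − ISA = -28 − 2.4 = -30.4°C.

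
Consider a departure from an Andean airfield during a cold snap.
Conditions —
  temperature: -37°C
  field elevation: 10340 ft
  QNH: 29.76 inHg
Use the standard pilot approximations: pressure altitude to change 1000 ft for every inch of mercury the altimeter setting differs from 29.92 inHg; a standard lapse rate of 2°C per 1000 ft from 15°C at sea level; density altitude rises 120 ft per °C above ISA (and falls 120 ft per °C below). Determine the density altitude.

6780 ft

Pressure altitude = 10340 + (29.92 − 29.76) × 1000 = 10340 + (+160) = 10500 ft.
ISA temperature at 10500 ft = 15 − 2 × (10500/1000) = -6°C.
ISA deviation = -37 − (-6) = -31°C.
Density altitude = 10500 + 120 × (-31) = 6780 ft.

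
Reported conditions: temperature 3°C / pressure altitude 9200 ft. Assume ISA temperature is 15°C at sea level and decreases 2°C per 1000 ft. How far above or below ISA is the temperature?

ISA+6.4°C

ISA temperature at 9200 ft = 15 − 2 × (9200/1000) = -3.4°C.
Deviation = OAT − ISA = 3 − (-3.4) = +6.4°C.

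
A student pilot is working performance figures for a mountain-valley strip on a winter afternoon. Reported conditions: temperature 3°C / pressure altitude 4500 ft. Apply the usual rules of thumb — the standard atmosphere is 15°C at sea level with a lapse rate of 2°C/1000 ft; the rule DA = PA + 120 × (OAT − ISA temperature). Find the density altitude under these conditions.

ISA temperature at 4500 ft = 15 − 2 × (4500/1000) = 6°C.
ISA deviation = 3 − 6 = -3°C.
Density altitude = 4500 + 120 × (-3) = 4500 + (-360) = 4140 ft.

4140 ft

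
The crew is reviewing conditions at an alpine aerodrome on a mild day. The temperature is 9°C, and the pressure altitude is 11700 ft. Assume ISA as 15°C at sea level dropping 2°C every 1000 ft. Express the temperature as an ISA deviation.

ISA temperature at 11700 ft = 15 − 2 × (11700/1000) = -8.4°C.
Deviation = OAT − ISA = 9 − (-8.4) = +17.4°C.

ISA+17.4°C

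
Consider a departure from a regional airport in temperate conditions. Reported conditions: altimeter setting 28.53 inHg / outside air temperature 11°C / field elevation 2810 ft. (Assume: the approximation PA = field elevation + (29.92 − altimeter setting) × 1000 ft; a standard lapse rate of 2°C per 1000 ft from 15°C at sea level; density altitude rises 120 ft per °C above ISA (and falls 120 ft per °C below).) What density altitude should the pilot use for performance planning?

4728 ft

Pressure altitude = 2810 + (29.92 − 28.53) × 1000 = 2810 + (+1390) = 4200 ft.
ISA temperature at 4200 ft = 15 − 2 × (4200/1000) = 6.6°C.
ISA deviation = 11 − 6.6 = +4.4°C.
Density altitude = 4200 + 120 × (4.4) = 4728 ft.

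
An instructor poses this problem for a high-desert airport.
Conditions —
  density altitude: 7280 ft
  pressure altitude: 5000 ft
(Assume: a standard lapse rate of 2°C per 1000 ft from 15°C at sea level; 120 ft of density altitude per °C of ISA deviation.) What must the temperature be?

24°C

Density altitude − pressure altitude = 7280 − 5000 = +2280 ft.
At 120 ft/°C that is an ISA deviation of 2280/120 = +19°C.
ISA temperature at 5000 ft = 15 − 2 × (5000/1000) = 5°C.
OAT = ISA + deviation = 5 + (+19) = 24°C.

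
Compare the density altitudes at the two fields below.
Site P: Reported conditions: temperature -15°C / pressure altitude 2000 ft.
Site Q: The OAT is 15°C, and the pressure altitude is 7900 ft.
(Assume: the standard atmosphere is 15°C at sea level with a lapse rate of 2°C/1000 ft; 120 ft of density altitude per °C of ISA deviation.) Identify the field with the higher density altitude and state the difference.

Site Q by 10916 ft

Site P: ISA temp = 11°C, deviation -26°C, DA = 2000 + 120 × (-26) = -1120 ft.
Site Q: ISA temp = -0.8°C, deviation +15.8°C, DA = 7900 + 120 × 15.8 = 9796 ft.
Site Q is higher by 9796 − (-1120) = 10916 ft.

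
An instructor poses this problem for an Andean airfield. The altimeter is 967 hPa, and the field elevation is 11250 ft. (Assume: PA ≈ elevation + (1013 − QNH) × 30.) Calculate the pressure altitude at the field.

Pressure correction = (1013 − 967) × 30 = +1380 ft.
Pressure altitude = 11250 + (+1380) = 12630 ft.

12630 ft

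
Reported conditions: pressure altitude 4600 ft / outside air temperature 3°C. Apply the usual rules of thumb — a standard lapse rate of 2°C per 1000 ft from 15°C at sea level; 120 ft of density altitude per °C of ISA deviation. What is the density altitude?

4264 ft

ISA temperature at 4600 ft = 15 − 2 × (4600/1000) = 5.8°C.
ISA deviation = 3 − 5.8 = -2.8°C.
Density altitude = 4600 + 120 × (-2.8) = 4600 + (-336) = 4264 ft.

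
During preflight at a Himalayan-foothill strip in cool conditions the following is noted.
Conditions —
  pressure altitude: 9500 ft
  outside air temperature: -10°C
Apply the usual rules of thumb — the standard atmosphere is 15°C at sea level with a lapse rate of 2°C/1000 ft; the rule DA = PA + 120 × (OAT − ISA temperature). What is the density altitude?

8780 ft

ISA temperature at 9500 ft = 15 − 2 × (9500/1000) = -4°C.
ISA deviation = -10 − (-4) = -6°C.
Density altitude = 9500 + 120 × (-6) = 9500 + (-720) = 8780 ft.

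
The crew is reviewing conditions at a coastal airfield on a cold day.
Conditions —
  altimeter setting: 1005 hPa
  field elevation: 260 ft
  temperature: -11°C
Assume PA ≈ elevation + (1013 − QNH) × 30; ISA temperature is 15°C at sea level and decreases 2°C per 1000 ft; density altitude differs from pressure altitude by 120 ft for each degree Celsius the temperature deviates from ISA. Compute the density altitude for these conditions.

Pressure altitude = 260 + (1013 − 1005) × 30 = 260 + (+240) = 500 ft.
ISA temperature at 500 ft = 15 − 2 × (500/1000) = 14°C.
ISA deviation = -11 − 14 = -25°C.
Density altitude = 500 + 120 × (-25) = -2500 ft.

-2500 ft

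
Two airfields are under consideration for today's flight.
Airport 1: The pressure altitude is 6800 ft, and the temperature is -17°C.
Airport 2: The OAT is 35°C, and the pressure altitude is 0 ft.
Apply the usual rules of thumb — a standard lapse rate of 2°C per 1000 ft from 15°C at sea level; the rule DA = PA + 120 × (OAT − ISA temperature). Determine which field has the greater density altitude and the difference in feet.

Airport 1: ISA temp = 1.4°C, deviation -18.4°C, DA = 6800 + 120 × (-18.4) = 4592 ft.
Airport 2: ISA temp = 15°C, deviation +20°C, DA = 0 + 120 × 20 = 2400 ft.
Airport 1 is higher by 4592 − 2400 = 2192 ft.

Airport 1 by 2192 ft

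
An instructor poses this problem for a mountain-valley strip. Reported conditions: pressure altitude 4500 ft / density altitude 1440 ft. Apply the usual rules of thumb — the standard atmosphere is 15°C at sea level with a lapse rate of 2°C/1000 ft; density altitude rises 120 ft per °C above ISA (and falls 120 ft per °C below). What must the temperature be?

-19.5°C

Density altitude − pressure altitude = 1440 − 4500 = -3060 ft.
At 120 ft/°C that is an ISA deviation of -3060/120 = -25.5°C.
ISA temperature at 4500 ft = 15 − 2 × (4500/1000) = 6°C.
OAT = ISA + deviation = 6 + (-25.5) = -19.5°C.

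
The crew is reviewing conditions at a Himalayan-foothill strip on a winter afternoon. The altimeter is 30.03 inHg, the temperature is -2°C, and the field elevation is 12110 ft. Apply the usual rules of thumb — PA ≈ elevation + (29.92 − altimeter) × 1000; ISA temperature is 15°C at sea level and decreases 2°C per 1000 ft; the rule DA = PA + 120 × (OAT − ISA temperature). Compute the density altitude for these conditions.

Pressure altitude = 12110 + (29.92 − 30.03) × 1000 = 12110 + (-110) = 12000 ft.
ISA temperature at 12000 ft = 15 − 2 × (12000/1000) = -9°C.
ISA deviation = -2 − (-9) = +7°C.
Density altitude = 12000 + 120 × (7) = 12840 ft.

12840 ft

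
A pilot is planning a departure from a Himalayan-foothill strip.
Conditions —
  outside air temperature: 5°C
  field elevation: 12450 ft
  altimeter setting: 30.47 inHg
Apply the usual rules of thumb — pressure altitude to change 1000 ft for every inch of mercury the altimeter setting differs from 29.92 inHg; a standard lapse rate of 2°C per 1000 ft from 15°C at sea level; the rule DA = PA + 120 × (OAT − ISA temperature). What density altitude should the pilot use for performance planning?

Pressure altitude = 12450 + (29.92 − 30.47) × 1000 = 12450 + (-550) = 11900 ft.
ISA temperature at 11900 ft = 15 − 2 × (11900/1000) = -8.8°C.
ISA deviation = 5 − (-8.8) = +13.8°C.
Density altitude = 11900 + 120 × (13.8) = 13556 ft.

13556 ft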